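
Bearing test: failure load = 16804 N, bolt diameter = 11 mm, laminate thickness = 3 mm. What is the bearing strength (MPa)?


sigma_br = F/(d*h) = 16804/(11*3) = 509.2 MPa

509.2 MPa


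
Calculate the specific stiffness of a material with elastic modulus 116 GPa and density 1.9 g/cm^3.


Specific stiffness = E/rho = 116/1.9 = 61.1 GPa/(g/cm^3)

61.1 GPa/(g/cm^3)


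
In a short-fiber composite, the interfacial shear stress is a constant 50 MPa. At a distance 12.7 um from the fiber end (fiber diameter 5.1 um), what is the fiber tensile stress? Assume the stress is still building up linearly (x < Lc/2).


Force balance: sigma_f * (pi*d^2/4) = tau * (pi*d) * x  ->  sigma_f = 4 * tau * x / d
sigma_f = 4 * 50 * 12.7 / 5.1 = 498.0 MPa

498.0 MPa


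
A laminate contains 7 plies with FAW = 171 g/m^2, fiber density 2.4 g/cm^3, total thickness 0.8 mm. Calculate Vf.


Vf = n * FAW / (rho_f * h * 1000) = 7 * 171 / (2.4 * 0.8 * 1000) = 0.6234

0.6234


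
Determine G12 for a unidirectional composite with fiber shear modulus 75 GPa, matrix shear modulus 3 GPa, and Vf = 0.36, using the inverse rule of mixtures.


1/G12 = Vf/Gf + (1-Vf)/Gm = 0.36/75 + 0.64/3
G12 = 4.58 GPa

4.58 GPa


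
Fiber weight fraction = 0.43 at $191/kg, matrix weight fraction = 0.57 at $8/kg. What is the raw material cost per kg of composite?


Cost = cost_f*Wf + cost_m*Wm = 191*0.43 + 8*0.57 = $86.69/kg

$86.69/kg


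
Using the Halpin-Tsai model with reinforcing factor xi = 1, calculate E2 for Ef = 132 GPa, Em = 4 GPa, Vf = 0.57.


eta = (Ef/Em - 1)/(Ef/Em + xi) = (33.0 - 1)/(33.0 + 1) = 0.9412
E2 = Em*(1+xi*eta*Vf)/(1-eta*Vf) = 13.26 GPa

13.26 GPa


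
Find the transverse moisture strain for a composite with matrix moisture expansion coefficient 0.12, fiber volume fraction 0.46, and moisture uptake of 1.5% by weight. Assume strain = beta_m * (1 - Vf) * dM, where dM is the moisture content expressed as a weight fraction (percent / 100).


dM = 1.5/100 = 0.015
strain = beta_m * (1-Vf) * dM = 0.12 * 0.54 * 0.015 = 0.000972

0.000972


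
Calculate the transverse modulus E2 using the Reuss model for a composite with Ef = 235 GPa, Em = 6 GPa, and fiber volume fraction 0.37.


1/E2 = Vf/Ef + (1-Vf)/Em = 0.37/235 + 0.63/6
E2 = 9.38 GPa

9.38 GPa


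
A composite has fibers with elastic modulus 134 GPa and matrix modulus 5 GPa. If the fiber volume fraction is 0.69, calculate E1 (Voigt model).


E1 = Ef*Vf + Em*(1-Vf) = 134*0.69 + 5*0.31 = 94.01 GPa

94.01 GPa


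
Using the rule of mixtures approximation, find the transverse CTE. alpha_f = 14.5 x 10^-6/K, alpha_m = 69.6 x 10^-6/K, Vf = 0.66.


alpha_2 = alpha_f*Vf + alpha_m*(1-Vf) = 14.5*0.66 + 69.6*0.34 = 33.2 x 10^-6/K

33.2 x 10^-6/K


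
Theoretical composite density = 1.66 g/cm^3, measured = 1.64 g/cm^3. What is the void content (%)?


Void% = (rho_theo - rho_actual)/rho_theo * 100 = (1.66 - 1.64)/1.66 * 100 = 1.2%

1.2%


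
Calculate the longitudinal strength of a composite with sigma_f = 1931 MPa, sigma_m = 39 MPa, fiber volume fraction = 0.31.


sigma_1 = sigma_f*Vf + sigma_m*(1-Vf) = 1931*0.31 + 39*0.69 = 625.5 MPa

625.5 MPa


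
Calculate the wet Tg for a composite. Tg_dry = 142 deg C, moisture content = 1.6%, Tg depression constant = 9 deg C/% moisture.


Tg_wet = Tg_dry - k*moisture = 142 - 9*1.6 = 127.6 deg C

127.6 deg C


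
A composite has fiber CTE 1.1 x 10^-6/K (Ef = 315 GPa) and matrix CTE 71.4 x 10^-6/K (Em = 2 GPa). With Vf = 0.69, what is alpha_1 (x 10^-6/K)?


E1 = Ef*Vf + Em*(1-Vf) = 217.97
alpha_1 = (alpha_f*Ef*Vf + alpha_m*Em*(1-Vf))/E1 = 1.3 x 10^-6/K

1.3 x 10^-6/K


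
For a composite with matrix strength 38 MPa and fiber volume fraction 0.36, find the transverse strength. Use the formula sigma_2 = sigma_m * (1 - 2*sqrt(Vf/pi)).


factor = 1 - 2*sqrt(0.36/pi) = 0.323
sigma_2 = 38 * 0.323 = 12.27 MPa

12.27 MPa


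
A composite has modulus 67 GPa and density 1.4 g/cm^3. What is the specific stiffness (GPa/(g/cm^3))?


Specific stiffness = E/rho = 67/1.4 = 47.9 GPa/(g/cm^3)

47.9 GPa/(g/cm^3)


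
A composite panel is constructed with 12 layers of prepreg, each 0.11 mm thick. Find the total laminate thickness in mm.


h = n * t_ply = 12 * 0.11 = 1.32 mm

1.32 mm


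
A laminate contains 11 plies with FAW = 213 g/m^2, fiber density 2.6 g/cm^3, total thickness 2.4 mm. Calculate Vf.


Vf = n * FAW / (rho_f * h * 1000) = 11 * 213 / (2.6 * 2.4 * 1000) = 0.3755

0.3755


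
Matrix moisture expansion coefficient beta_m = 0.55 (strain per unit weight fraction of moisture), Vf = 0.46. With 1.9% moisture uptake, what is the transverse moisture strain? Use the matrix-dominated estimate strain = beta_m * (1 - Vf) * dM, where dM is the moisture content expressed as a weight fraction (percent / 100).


dM = 1.9/100 = 0.019
strain = beta_m * (1-Vf) * dM = 0.55 * 0.54 * 0.019 = 0.005643

0.005643


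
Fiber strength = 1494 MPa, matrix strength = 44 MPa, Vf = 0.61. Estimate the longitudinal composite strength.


sigma_1 = sigma_f*Vf + sigma_m*(1-Vf) = 1494*0.61 + 44*0.39 = 928.5 MPa

928.5 MPa


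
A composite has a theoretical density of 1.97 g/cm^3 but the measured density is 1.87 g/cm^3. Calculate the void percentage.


Void% = (rho_theo - rho_actual)/rho_theo * 100 = (1.97 - 1.87)/1.97 * 100 = 5.08%

5.08%


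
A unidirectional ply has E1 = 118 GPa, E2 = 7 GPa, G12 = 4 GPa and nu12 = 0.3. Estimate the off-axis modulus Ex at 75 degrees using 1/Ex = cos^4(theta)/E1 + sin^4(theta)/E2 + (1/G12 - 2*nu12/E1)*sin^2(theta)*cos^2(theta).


cos^4(75) = 0.004487, sin^4(75) = 0.870513, sin^2(75)*cos^2(75) = 0.0625
1/G12 - 2*nu12/E1 = 1/4 - 2*0.3/118 = 0.244915 GPa^-1
1/Ex = 0.004487/118 + 0.870513/7 + 0.244915*0.0625 = 0.1397042 GPa^-1
Ex = 7.16 GPa

7.16 GPa


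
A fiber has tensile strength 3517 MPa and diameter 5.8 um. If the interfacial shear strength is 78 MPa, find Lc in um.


Lc = sigma_f * d / (2 * tau_i) = 3517 * 5.8 / (2 * 78) = 130.8 um

130.8 um


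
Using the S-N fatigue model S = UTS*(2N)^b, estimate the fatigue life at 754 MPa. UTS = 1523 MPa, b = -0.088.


N = 0.5 * (S/UTS)^(1/b) = 0.5 * (754/1523)^(1/-0.088) = 1474.3911 cycles

1474.3911 cycles


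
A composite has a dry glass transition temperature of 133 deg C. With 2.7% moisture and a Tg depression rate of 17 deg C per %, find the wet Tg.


Tg_wet = Tg_dry - k*moisture = 133 - 17*2.7 = 87.1 deg C

87.1 deg C


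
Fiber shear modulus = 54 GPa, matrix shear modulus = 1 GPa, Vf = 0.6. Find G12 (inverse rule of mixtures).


1/G12 = Vf/Gf + (1-Vf)/Gm = 0.6/54 + 0.4/1
G12 = 2.43 GPa

2.43 GPa


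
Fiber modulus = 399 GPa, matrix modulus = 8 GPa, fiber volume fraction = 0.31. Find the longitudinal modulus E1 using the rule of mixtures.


E1 = Ef*Vf + Em*(1-Vf) = 399*0.31 + 8*0.69 = 129.21 GPa

129.21 GPa


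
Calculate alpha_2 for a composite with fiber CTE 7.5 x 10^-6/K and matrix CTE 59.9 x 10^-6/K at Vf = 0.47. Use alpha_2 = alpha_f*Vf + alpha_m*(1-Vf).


alpha_2 = alpha_f*Vf + alpha_m*(1-Vf) = 7.5*0.47 + 59.9*0.53 = 35.3 x 10^-6/K

35.3 x 10^-6/K


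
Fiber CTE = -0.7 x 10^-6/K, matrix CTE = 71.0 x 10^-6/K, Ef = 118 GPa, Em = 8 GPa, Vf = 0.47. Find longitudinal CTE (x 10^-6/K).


E1 = Ef*Vf + Em*(1-Vf) = 59.7
alpha_1 = (alpha_f*Ef*Vf + alpha_m*Em*(1-Vf))/E1 = 4.39 x 10^-6/K

4.39 x 10^-6/K


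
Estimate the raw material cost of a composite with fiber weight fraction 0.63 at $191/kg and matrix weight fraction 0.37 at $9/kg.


Cost = cost_f*Wf + cost_m*Wm = 191*0.63 + 9*0.37 = $123.66/kg

$123.66/kg


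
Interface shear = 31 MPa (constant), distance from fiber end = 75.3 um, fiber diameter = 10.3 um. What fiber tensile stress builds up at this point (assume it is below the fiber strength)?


Force balance: sigma_f * (pi*d^2/4) = tau * (pi*d) * x  ->  sigma_f = 4 * tau * x / d
sigma_f = 4 * 31 * 75.3 / 10.3 = 906.5 MPa

906.5 MPa


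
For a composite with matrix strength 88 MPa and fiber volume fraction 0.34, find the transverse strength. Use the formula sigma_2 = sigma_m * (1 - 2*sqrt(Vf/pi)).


factor = 1 - 2*sqrt(0.34/pi) = 0.342
sigma_2 = 88 * 0.342 = 30.1 MPa

30.1 MPa


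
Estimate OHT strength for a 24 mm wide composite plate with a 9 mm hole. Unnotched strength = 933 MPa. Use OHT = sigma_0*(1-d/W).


OHT = sigma_0*(1-d/W) = 933*(1-9/24) = 583.1 MPa

583.1 MPa


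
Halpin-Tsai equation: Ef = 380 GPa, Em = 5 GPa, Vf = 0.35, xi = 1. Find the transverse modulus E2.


eta = (Ef/Em - 1)/(Ef/Em + xi) = (76.0 - 1)/(76.0 + 1) = 0.974
E2 = Em*(1+xi*eta*Vf)/(1-eta*Vf) = 10.17 GPa

10.17 GPa


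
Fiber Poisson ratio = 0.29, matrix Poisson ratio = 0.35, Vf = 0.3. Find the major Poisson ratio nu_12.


nu_12 = nu_f*Vf + nu_m*(1-Vf) = 0.29*0.3 + 0.35*0.7 = 0.332

0.332


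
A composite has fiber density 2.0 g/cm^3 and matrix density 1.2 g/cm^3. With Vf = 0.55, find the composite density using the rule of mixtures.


rho_c = rho_f*Vf + rho_m*(1-Vf) = 2.0*0.55 + 1.2*0.45 = 1.64 g/cm^3

1.64 g/cm^3


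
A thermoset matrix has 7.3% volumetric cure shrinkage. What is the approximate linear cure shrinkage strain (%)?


Linear shrinkage ≈ vol_shrink/3 = 7.3/3 = 2.433%

2.433%


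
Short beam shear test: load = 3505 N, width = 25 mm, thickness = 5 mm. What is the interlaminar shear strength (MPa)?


ILSS = 3F/(4bh) = 3*3505/(4*25*5) = 21.03 MPa

21.03 MPa


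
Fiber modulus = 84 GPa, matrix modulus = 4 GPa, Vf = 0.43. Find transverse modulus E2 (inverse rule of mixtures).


1/E2 = Vf/Ef + (1-Vf)/Em = 0.43/84 + 0.57/4
E2 = 6.77 GPa

6.77 GPa


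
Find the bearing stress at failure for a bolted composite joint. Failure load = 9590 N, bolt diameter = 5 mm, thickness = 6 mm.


sigma_br = F/(d*h) = 9590/(5*6) = 319.7 MPa

319.7 MPa


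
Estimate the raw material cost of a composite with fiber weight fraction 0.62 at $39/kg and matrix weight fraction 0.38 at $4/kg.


Cost = cost_f*Wf + cost_m*Wm = 39*0.62 + 4*0.38 = $25.7/kg

$25.7/kg


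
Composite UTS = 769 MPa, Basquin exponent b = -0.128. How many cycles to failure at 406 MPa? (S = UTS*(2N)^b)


N = 0.5 * (S/UTS)^(1/b) = 0.5 * (406/769)^(1/-0.128) = 73.4784 cycles

73.4784 cycles


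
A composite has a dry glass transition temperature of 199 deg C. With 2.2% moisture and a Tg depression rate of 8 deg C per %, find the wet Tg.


Tg_wet = Tg_dry - k*moisture = 199 - 8*2.2 = 181.4 deg C

181.4 deg C


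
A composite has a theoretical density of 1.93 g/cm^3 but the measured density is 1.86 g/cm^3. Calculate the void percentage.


Void% = (rho_theo - rho_actual)/rho_theo * 100 = (1.93 - 1.86)/1.93 * 100 = 3.63%

3.63%


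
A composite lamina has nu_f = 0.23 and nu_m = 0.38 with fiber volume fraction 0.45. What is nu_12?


nu_12 = nu_f*Vf + nu_m*(1-Vf) = 0.23*0.45 + 0.38*0.55 = 0.3125

0.3125


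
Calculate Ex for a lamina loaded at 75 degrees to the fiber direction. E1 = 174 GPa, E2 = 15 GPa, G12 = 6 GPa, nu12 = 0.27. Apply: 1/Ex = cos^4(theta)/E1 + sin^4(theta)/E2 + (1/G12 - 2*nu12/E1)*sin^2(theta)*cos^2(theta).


cos^4(75) = 0.004487, sin^4(75) = 0.870513, sin^2(75)*cos^2(75) = 0.0625
1/G12 - 2*nu12/E1 = 1/6 - 2*0.27/174 = 0.163563 GPa^-1
1/Ex = 0.004487/174 + 0.870513/15 + 0.163563*0.0625 = 0.0682827 GPa^-1
Ex = 14.65 GPa

14.65 GPa


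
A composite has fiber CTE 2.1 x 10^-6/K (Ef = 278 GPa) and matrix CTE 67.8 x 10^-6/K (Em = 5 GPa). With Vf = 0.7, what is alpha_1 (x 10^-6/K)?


E1 = Ef*Vf + Em*(1-Vf) = 196.1
alpha_1 = (alpha_f*Ef*Vf + alpha_m*Em*(1-Vf))/E1 = 2.6 x 10^-6/K

2.6 x 10^-6/K


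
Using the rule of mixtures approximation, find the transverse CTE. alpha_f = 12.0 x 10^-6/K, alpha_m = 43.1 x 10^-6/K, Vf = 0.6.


alpha_2 = alpha_f*Vf + alpha_m*(1-Vf) = 12.0*0.6 + 43.1*0.4 = 24.4 x 10^-6/K

24.4 x 10^-6/K


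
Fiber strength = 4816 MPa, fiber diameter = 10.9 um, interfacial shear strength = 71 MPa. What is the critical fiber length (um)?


Lc = sigma_f * d / (2 * tau_i) = 4816 * 10.9 / (2 * 71) = 369.7 um

369.7 um


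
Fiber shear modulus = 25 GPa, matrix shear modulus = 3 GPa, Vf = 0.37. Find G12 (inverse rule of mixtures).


1/G12 = Vf/Gf + (1-Vf)/Gm = 0.37/25 + 0.63/3
G12 = 4.45 GPa

4.45 GPa


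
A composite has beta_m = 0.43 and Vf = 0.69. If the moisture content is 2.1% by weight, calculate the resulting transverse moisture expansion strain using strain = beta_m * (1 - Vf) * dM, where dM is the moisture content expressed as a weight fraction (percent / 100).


dM = 2.1/100 = 0.021
strain = beta_m * (1-Vf) * dM = 0.43 * 0.31 * 0.021 = 0.0027993

0.0027993


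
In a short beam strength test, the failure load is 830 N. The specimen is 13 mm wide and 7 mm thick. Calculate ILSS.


ILSS = 3F/(4bh) = 3*830/(4*13*7) = 6.84 MPa

6.84 MPa


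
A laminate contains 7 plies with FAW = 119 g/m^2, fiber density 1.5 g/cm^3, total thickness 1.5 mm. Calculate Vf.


Vf = n * FAW / (rho_f * h * 1000) = 7 * 119 / (1.5 * 1.5 * 1000) = 0.3702

0.3702


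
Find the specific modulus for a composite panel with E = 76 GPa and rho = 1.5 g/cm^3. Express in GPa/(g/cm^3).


Specific stiffness = E/rho = 76/1.5 = 50.7 GPa/(g/cm^3)

50.7 GPa/(g/cm^3)


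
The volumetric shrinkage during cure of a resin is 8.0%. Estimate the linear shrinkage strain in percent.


Linear shrinkage ≈ vol_shrink/3 = 8.0/3 = 2.667%

2.667%


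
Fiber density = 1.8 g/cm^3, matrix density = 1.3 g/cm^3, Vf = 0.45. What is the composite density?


rho_c = rho_f*Vf + rho_m*(1-Vf) = 1.8*0.45 + 1.3*0.55 = 1.525 g/cm^3

1.525 g/cm^3


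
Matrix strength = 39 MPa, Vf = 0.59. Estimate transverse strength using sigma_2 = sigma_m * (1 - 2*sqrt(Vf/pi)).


factor = 1 - 2*sqrt(0.59/pi) = 0.1333
sigma_2 = 39 * 0.1333 = 5.2 MPa

5.2 MPa


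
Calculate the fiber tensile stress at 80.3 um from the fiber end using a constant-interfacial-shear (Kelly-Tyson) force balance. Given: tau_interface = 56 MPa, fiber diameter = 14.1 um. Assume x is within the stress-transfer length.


Force balance: sigma_f * (pi*d^2/4) = tau * (pi*d) * x  ->  sigma_f = 4 * tau * x / d
sigma_f = 4 * 56 * 80.3 / 14.1 = 1275.7 MPa

1275.7 MPa


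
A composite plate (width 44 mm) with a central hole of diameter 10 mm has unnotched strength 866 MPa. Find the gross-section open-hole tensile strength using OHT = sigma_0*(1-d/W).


OHT = sigma_0*(1-d/W) = 866*(1-10/44) = 669.2 MPa

669.2 MPa


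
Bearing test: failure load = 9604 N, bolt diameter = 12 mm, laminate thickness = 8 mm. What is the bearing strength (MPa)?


sigma_br = F/(d*h) = 9604/(12*8) = 100.0 MPa

100.0 MPa


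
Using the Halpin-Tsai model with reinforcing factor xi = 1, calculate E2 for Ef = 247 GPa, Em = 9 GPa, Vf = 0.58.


eta = (Ef/Em - 1)/(Ef/Em + xi) = (27.4444 - 1)/(27.4444 + 1) = 0.9297
E2 = Em*(1+xi*eta*Vf)/(1-eta*Vf) = 30.06 GPa

30.06 GPa


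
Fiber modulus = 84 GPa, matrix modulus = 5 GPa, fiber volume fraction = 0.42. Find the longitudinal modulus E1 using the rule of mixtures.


E1 = Ef*Vf + Em*(1-Vf) = 84*0.42 + 5*0.58 = 38.18 GPa

38.18 GPa


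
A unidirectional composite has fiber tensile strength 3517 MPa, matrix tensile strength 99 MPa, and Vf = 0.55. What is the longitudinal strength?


sigma_1 = sigma_f*Vf + sigma_m*(1-Vf) = 3517*0.55 + 99*0.45 = 1978.9 MPa

1978.9 MPa


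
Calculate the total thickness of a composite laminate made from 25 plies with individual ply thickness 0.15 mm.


h = n * t_ply = 25 * 0.15 = 3.75 mm

3.75 mm


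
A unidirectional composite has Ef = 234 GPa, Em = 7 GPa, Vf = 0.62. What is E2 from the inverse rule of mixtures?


1/E2 = Vf/Ef + (1-Vf)/Em = 0.62/234 + 0.38/7
E2 = 17.56 GPa

17.56 GPa


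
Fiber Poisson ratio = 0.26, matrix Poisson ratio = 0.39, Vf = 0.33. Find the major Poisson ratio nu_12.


nu_12 = nu_f*Vf + nu_m*(1-Vf) = 0.26*0.33 + 0.39*0.67 = 0.3471

0.3471


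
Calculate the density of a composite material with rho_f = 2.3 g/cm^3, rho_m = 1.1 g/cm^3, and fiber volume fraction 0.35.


rho_c = rho_f*Vf + rho_m*(1-Vf) = 2.3*0.35 + 1.1*0.65 = 1.52 g/cm^3

1.52 g/cm^3


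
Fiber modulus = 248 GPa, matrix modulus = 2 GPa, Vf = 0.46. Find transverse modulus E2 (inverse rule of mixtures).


1/E2 = Vf/Ef + (1-Vf)/Em = 0.46/248 + 0.54/2
E2 = 3.68 GPa

3.68 GPa


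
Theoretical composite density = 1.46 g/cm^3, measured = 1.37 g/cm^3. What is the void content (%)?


Void% = (rho_theo - rho_actual)/rho_theo * 100 = (1.46 - 1.37)/1.46 * 100 = 6.16%

6.16%


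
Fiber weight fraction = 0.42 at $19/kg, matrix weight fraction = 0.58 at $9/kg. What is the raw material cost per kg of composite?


Cost = cost_f*Wf + cost_m*Wm = 19*0.42 + 9*0.58 = $13.2/kg

$13.2/kg


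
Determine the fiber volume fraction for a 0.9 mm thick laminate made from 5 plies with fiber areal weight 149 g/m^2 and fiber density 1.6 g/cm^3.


Vf = n * FAW / (rho_f * h * 1000) = 5 * 149 / (1.6 * 0.9 * 1000) = 0.5174

0.5174


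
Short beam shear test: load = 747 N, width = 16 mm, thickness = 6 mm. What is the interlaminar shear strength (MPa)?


ILSS = 3F/(4bh) = 3*747/(4*16*6) = 5.84 MPa

5.84 MPa


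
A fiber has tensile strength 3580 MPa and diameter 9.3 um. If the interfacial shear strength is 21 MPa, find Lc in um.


Lc = sigma_f * d / (2 * tau_i) = 3580 * 9.3 / (2 * 21) = 792.7 um

792.7 um


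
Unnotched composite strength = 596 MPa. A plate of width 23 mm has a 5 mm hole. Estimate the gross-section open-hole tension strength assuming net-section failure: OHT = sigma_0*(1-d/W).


OHT = sigma_0*(1-d/W) = 596*(1-5/23) = 466.4 MPa

466.4 MPa


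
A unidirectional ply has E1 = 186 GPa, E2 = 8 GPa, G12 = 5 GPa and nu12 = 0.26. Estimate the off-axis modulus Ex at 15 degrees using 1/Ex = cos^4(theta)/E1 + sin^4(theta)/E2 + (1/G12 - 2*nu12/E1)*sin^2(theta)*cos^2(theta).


cos^4(15) = 0.870513, sin^4(15) = 0.004487, sin^2(15)*cos^2(15) = 0.0625
1/G12 - 2*nu12/E1 = 1/5 - 2*0.26/186 = 0.197204 GPa^-1
1/Ex = 0.870513/186 + 0.004487/8 + 0.197204*0.0625 = 0.0175664 GPa^-1
Ex = 56.93 GPa

56.93 GPa


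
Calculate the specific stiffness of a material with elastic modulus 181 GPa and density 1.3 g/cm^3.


Specific stiffness = E/rho = 181/1.3 = 139.2 GPa/(g/cm^3)

139.2 GPa/(g/cm^3)


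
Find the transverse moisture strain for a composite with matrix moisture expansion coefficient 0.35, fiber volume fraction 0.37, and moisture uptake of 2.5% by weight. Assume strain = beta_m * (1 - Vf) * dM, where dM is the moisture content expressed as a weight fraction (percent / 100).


dM = 2.5/100 = 0.025
strain = beta_m * (1-Vf) * dM = 0.35 * 0.63 * 0.025 = 0.0055125

0.0055125


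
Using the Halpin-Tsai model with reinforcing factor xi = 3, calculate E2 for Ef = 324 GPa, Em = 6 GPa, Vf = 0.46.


eta = (Ef/Em - 1)/(Ef/Em + xi) = (54.0 - 1)/(54.0 + 3) = 0.9298
E2 = Em*(1+xi*eta*Vf)/(1-eta*Vf) = 23.94 GPa

23.94 GPa


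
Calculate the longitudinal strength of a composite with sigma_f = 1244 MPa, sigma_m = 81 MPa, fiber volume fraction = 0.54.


sigma_1 = sigma_f*Vf + sigma_m*(1-Vf) = 1244*0.54 + 81*0.46 = 709.0 MPa

709.0 MPa


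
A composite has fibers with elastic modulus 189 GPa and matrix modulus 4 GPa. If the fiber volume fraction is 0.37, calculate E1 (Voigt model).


E1 = Ef*Vf + Em*(1-Vf) = 189*0.37 + 4*0.63 = 72.45 GPa

72.45 GPa


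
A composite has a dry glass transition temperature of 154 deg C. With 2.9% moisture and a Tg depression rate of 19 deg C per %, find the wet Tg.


Tg_wet = Tg_dry - k*moisture = 154 - 19*2.9 = 98.9 deg C

98.9 deg C


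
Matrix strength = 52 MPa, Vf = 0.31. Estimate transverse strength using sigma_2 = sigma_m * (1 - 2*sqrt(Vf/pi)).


factor = 1 - 2*sqrt(0.31/pi) = 0.3717
sigma_2 = 52 * 0.3717 = 19.33 MPa

19.33 MPa


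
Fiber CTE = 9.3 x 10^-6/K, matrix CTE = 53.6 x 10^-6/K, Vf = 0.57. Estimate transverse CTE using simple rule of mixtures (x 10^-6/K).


alpha_2 = alpha_f*Vf + alpha_m*(1-Vf) = 9.3*0.57 + 53.6*0.43 = 28.3 x 10^-6/K

28.3 x 10^-6/K


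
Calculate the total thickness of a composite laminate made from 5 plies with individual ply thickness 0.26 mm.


h = n * t_ply = 5 * 0.26 = 1.3 mm

1.3 mm


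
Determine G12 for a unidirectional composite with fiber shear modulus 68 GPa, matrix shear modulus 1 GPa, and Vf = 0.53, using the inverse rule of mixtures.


1/G12 = Vf/Gf + (1-Vf)/Gm = 0.53/68 + 0.47/1
G12 = 2.09 GPa

2.09 GPa


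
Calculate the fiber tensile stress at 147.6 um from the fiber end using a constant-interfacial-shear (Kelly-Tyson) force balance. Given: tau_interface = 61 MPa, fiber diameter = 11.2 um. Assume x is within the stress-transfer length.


Force balance: sigma_f * (pi*d^2/4) = tau * (pi*d) * x  ->  sigma_f = 4 * tau * x / d
sigma_f = 4 * 61 * 147.6 / 11.2 = 3215.6 MPa

3215.6 MPa


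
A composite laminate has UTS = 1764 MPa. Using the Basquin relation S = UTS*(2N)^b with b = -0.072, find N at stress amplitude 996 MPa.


N = 0.5 * (S/UTS)^(1/b) = 0.5 * (996/1764)^(1/-0.072) = 1401.9653 cycles

1401.9653 cycles


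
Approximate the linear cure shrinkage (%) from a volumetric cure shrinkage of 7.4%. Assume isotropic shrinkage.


Linear shrinkage ≈ vol_shrink/3 = 7.4/3 = 2.467%

2.467%


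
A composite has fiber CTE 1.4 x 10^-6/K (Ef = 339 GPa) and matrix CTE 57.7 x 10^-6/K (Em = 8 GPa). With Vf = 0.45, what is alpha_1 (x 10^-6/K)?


E1 = Ef*Vf + Em*(1-Vf) = 156.95
alpha_1 = (alpha_f*Ef*Vf + alpha_m*Em*(1-Vf))/E1 = 2.98 x 10^-6/K

2.98 x 10^-6/K


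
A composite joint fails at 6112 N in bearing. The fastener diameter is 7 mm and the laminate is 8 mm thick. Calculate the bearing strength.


sigma_br = F/(d*h) = 6112/(7*8) = 109.1 MPa

109.1 MPa


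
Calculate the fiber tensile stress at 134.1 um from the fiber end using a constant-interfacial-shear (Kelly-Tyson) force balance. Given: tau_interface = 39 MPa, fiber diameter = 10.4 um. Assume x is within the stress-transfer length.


Force balance: sigma_f * (pi*d^2/4) = tau * (pi*d) * x  ->  sigma_f = 4 * tau * x / d
sigma_f = 4 * 39 * 134.1 / 10.4 = 2011.5 MPa

2011.5 MPa


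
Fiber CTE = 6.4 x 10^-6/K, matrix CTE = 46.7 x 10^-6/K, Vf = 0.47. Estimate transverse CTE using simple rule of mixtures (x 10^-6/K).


alpha_2 = alpha_f*Vf + alpha_m*(1-Vf) = 6.4*0.47 + 46.7*0.53 = 27.8 x 10^-6/K

27.8 x 10^-6/K


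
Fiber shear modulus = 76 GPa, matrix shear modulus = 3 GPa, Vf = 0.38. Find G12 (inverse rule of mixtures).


1/G12 = Vf/Gf + (1-Vf)/Gm = 0.38/76 + 0.62/3
G12 = 4.72 GPa

4.72 GPa


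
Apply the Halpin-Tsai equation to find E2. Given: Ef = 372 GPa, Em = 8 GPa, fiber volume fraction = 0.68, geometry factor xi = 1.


eta = (Ef/Em - 1)/(Ef/Em + xi) = (46.5 - 1)/(46.5 + 1) = 0.9579
E2 = Em*(1+xi*eta*Vf)/(1-eta*Vf) = 37.89 GPa

37.89 GPa


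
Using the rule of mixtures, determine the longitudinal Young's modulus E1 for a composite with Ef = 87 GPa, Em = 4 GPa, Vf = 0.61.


E1 = Ef*Vf + Em*(1-Vf) = 87*0.61 + 4*0.39 = 54.63 GPa

54.63 GPa


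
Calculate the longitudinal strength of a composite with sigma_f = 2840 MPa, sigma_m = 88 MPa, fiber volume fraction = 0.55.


sigma_1 = sigma_f*Vf + sigma_m*(1-Vf) = 2840*0.55 + 88*0.45 = 1601.6 MPa

1601.6 MPa


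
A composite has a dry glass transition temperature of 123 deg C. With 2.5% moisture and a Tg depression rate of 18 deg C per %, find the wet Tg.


Tg_wet = Tg_dry - k*moisture = 123 - 18*2.5 = 78.0 deg C

78.0 deg C


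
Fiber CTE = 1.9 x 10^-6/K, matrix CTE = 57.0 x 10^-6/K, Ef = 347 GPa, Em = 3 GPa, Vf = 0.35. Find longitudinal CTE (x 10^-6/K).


E1 = Ef*Vf + Em*(1-Vf) = 123.4
alpha_1 = (alpha_f*Ef*Vf + alpha_m*Em*(1-Vf))/E1 = 2.77 x 10^-6/K

2.77 x 10^-6/K


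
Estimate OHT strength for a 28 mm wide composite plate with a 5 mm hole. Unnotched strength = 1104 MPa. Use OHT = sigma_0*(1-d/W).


OHT = sigma_0*(1-d/W) = 1104*(1-5/28) = 906.9 MPa

906.9 MPa


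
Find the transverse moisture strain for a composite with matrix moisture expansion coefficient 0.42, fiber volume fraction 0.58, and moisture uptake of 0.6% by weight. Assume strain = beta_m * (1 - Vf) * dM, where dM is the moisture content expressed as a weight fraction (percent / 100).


dM = 0.6/100 = 0.006
strain = beta_m * (1-Vf) * dM = 0.42 * 0.42 * 0.006 = 0.0010584

0.0010584


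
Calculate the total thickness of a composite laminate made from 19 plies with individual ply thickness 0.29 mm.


h = n * t_ply = 19 * 0.29 = 5.51 mm

5.51 mm


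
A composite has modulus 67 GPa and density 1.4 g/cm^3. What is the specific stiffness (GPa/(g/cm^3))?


Specific stiffness = E/rho = 67/1.4 = 47.9 GPa/(g/cm^3)

47.9 GPa/(g/cm^3)


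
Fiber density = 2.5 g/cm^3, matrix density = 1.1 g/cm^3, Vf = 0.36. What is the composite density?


rho_c = rho_f*Vf + rho_m*(1-Vf) = 2.5*0.36 + 1.1*0.64 = 1.604 g/cm^3

1.604 g/cm^3


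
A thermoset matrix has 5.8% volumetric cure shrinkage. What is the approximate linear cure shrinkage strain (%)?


Linear shrinkage ≈ vol_shrink/3 = 5.8/3 = 1.933%

1.933%


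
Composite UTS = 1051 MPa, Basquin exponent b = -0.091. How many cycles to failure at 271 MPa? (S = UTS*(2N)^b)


N = 0.5 * (S/UTS)^(1/b) = 0.5 * (271/1051)^(1/-0.091) = 1.4705e+06 cycles

1.4705e+06 cycles


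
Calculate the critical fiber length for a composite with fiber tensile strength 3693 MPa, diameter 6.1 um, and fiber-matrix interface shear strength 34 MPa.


Lc = sigma_f * d / (2 * tau_i) = 3693 * 6.1 / (2 * 34) = 331.3 um

331.3 um


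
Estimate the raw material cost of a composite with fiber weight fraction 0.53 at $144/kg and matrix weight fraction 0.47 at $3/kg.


Cost = cost_f*Wf + cost_m*Wm = 144*0.53 + 3*0.47 = $77.73/kg

$77.73/kg


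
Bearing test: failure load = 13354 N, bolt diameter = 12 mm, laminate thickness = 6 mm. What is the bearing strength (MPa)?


sigma_br = F/(d*h) = 13354/(12*6) = 185.5 MPa

185.5 MPa


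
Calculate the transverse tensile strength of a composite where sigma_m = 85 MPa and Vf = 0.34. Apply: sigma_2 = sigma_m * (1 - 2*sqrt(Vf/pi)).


factor = 1 - 2*sqrt(0.34/pi) = 0.342
sigma_2 = 85 * 0.342 = 29.07 MPa

29.07 MPa


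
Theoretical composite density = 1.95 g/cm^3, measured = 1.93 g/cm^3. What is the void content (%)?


Void% = (rho_theo - rho_actual)/rho_theo * 100 = (1.95 - 1.93)/1.95 * 100 = 1.03%

1.03%


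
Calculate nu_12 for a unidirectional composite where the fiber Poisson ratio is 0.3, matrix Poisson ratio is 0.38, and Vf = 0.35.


nu_12 = nu_f*Vf + nu_m*(1-Vf) = 0.3*0.35 + 0.38*0.65 = 0.352

0.352


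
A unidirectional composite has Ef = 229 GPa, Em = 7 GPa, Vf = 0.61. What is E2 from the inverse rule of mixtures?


1/E2 = Vf/Ef + (1-Vf)/Em = 0.61/229 + 0.39/7
E2 = 17.13 GPa

17.13 GPa


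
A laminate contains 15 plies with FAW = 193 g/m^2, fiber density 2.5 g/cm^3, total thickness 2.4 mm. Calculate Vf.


Vf = n * FAW / (rho_f * h * 1000) = 15 * 193 / (2.5 * 2.4 * 1000) = 0.4825

0.4825


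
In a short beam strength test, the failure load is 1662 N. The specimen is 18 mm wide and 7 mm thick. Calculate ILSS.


ILSS = 3F/(4bh) = 3*1662/(4*18*7) = 9.89 MPa

9.89 MPa


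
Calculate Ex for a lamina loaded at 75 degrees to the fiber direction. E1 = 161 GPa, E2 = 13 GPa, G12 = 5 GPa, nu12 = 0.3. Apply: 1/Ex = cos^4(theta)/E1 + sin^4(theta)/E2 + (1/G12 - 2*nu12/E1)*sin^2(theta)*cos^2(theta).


cos^4(75) = 0.004487, sin^4(75) = 0.870513, sin^2(75)*cos^2(75) = 0.0625
1/G12 - 2*nu12/E1 = 1/5 - 2*0.3/161 = 0.196273 GPa^-1
1/Ex = 0.004487/161 + 0.870513/13 + 0.196273*0.0625 = 0.0792575 GPa^-1
Ex = 12.62 GPa

12.62 GPa


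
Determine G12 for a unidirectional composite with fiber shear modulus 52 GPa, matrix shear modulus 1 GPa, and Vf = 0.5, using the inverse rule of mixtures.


1/G12 = Vf/Gf + (1-Vf)/Gm = 0.5/52 + 0.5/1
G12 = 1.96 GPa

1.96 GPa


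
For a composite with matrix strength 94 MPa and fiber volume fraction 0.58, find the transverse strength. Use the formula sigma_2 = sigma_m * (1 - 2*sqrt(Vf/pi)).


factor = 1 - 2*sqrt(0.58/pi) = 0.1407
sigma_2 = 94 * 0.1407 = 13.22 MPa

13.22 MPa


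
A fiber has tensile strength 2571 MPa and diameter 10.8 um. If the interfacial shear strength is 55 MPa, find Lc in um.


Lc = sigma_f * d / (2 * tau_i) = 2571 * 10.8 / (2 * 55) = 252.4 um

252.4 um


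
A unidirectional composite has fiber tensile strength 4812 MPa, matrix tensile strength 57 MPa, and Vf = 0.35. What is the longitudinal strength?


sigma_1 = sigma_f*Vf + sigma_m*(1-Vf) = 4812*0.35 + 57*0.65 = 1721.3 MPa

1721.3 MPa


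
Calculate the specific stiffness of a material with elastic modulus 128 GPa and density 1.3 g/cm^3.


Specific stiffness = E/rho = 128/1.3 = 98.5 GPa/(g/cm^3)

98.5 GPa/(g/cm^3)


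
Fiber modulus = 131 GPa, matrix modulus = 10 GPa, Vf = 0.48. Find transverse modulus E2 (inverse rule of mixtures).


1/E2 = Vf/Ef + (1-Vf)/Em = 0.48/131 + 0.52/10
E2 = 17.96 GPa

17.96 GPa


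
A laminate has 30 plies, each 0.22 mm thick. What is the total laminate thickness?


h = n * t_ply = 30 * 0.22 = 6.6 mm

6.6 mm


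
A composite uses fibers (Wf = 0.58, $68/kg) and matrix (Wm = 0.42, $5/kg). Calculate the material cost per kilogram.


Cost = cost_f*Wf + cost_m*Wm = 68*0.58 + 5*0.42 = $41.54/kg

$41.54/kg


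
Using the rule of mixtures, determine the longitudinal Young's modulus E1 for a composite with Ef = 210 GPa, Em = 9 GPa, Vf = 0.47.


E1 = Ef*Vf + Em*(1-Vf) = 210*0.47 + 9*0.53 = 103.47 GPa

103.47 GPa


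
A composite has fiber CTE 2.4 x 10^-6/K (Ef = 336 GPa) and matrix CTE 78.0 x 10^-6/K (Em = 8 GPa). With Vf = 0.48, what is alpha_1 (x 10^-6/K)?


E1 = Ef*Vf + Em*(1-Vf) = 165.44
alpha_1 = (alpha_f*Ef*Vf + alpha_m*Em*(1-Vf))/E1 = 4.3 x 10^-6/K

4.3 x 10^-6/K


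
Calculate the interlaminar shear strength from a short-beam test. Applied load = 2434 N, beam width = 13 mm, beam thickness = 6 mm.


ILSS = 3F/(4bh) = 3*2434/(4*13*6) = 23.4 MPa

23.4 MPa


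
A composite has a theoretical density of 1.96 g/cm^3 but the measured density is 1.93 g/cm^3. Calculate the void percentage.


Void% = (rho_theo - rho_actual)/rho_theo * 100 = (1.96 - 1.93)/1.96 * 100 = 1.53%

1.53%


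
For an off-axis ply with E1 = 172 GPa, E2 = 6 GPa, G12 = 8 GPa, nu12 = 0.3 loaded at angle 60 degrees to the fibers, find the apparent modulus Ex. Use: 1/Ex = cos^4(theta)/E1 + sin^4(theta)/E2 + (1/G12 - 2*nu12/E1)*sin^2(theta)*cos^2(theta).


cos^4(60) = 0.0625, sin^4(60) = 0.5625, sin^2(60)*cos^2(60) = 0.1875
1/G12 - 2*nu12/E1 = 1/8 - 2*0.3/172 = 0.121512 GPa^-1
1/Ex = 0.0625/172 + 0.5625/6 + 0.121512*0.1875 = 0.1168968 GPa^-1
Ex = 8.55 GPa

8.55 GPa


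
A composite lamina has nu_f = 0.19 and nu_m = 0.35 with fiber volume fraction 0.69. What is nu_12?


nu_12 = nu_f*Vf + nu_m*(1-Vf) = 0.19*0.69 + 0.35*0.31 = 0.2396

0.2396


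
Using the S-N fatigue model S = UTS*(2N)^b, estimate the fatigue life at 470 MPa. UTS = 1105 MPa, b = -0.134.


N = 0.5 * (S/UTS)^(1/b) = 0.5 * (470/1105)^(1/-0.134) = 294.8492 cycles

294.8492 cycles


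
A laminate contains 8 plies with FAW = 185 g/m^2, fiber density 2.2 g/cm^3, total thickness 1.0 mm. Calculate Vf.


Vf = n * FAW / (rho_f * h * 1000) = 8 * 185 / (2.2 * 1.0 * 1000) = 0.6727

0.6727


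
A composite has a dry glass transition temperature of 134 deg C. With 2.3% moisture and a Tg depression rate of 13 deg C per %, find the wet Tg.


Tg_wet = Tg_dry - k*moisture = 134 - 13*2.3 = 104.1 deg C

104.1 deg C


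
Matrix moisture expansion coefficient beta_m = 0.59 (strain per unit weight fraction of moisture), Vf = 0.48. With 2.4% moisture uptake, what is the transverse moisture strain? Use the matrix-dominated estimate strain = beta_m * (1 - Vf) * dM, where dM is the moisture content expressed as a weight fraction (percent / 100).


dM = 2.4/100 = 0.024
strain = beta_m * (1-Vf) * dM = 0.59 * 0.52 * 0.024 = 0.0073632

0.0073632


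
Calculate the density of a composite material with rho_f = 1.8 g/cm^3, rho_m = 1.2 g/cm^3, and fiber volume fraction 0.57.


rho_c = rho_f*Vf + rho_m*(1-Vf) = 1.8*0.57 + 1.2*0.43 = 1.542 g/cm^3

1.542 g/cm^3


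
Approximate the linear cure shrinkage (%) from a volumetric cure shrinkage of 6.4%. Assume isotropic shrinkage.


Linear shrinkage ≈ vol_shrink/3 = 6.4/3 = 2.133%

2.133%


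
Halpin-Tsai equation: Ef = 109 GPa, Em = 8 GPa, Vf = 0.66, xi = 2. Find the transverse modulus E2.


eta = (Ef/Em - 1)/(Ef/Em + xi) = (13.625 - 1)/(13.625 + 2) = 0.808
E2 = Em*(1+xi*eta*Vf)/(1-eta*Vf) = 35.42 GPa

35.42 GPa


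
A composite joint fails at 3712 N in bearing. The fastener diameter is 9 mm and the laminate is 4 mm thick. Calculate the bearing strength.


sigma_br = F/(d*h) = 3712/(9*4) = 103.1 MPa

103.1 MPa


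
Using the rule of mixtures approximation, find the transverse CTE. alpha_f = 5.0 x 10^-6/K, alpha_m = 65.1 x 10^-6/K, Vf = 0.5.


alpha_2 = alpha_f*Vf + alpha_m*(1-Vf) = 5.0*0.5 + 65.1*0.5 = 35.1 x 10^-6/K

35.1 x 10^-6/K


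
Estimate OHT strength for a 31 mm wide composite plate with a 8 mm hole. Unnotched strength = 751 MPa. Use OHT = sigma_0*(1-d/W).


OHT = sigma_0*(1-d/W) = 751*(1-8/31) = 557.2 MPa

557.2 MPa


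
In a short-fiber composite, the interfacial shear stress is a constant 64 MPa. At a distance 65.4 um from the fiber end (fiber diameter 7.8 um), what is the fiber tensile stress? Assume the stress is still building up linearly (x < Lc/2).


Force balance: sigma_f * (pi*d^2/4) = tau * (pi*d) * x  ->  sigma_f = 4 * tau * x / d
sigma_f = 4 * 64 * 65.4 / 7.8 = 2146.5 MPa

2146.5 MPa


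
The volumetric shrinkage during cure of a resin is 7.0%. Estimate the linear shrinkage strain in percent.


Linear shrinkage ≈ vol_shrink/3 = 7.0/3 = 2.333%

2.333%


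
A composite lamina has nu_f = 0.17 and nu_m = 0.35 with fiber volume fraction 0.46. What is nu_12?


nu_12 = nu_f*Vf + nu_m*(1-Vf) = 0.17*0.46 + 0.35*0.54 = 0.2672

0.2672


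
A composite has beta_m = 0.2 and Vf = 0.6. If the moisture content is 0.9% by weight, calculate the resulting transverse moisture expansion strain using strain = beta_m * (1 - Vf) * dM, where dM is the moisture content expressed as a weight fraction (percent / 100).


dM = 0.9/100 = 0.009
strain = beta_m * (1-Vf) * dM = 0.2 * 0.4 * 0.009 = 0.00072

0.00072


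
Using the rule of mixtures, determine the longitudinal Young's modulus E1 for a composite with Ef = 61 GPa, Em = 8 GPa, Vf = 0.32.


E1 = Ef*Vf + Em*(1-Vf) = 61*0.32 + 8*0.68 = 24.96 GPa

24.96 GPa


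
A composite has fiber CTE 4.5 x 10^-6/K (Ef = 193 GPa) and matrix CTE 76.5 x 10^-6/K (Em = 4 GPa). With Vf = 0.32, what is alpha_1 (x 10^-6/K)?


E1 = Ef*Vf + Em*(1-Vf) = 64.48
alpha_1 = (alpha_f*Ef*Vf + alpha_m*Em*(1-Vf))/E1 = 7.54 x 10^-6/K

7.54 x 10^-6/K


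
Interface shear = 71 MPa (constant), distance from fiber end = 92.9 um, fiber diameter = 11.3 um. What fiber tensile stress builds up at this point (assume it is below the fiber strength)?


Force balance: sigma_f * (pi*d^2/4) = tau * (pi*d) * x  ->  sigma_f = 4 * tau * x / d
sigma_f = 4 * 71 * 92.9 / 11.3 = 2334.8 MPa

2334.8 MPa


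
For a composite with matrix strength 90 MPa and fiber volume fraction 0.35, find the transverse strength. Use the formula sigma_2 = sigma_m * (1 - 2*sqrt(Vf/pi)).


factor = 1 - 2*sqrt(0.35/pi) = 0.3324
sigma_2 = 90 * 0.3324 = 29.92 MPa

29.92 MPa


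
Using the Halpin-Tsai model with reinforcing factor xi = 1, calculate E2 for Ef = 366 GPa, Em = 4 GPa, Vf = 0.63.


eta = (Ef/Em - 1)/(Ef/Em + xi) = (91.5 - 1)/(91.5 + 1) = 0.9784
E2 = Em*(1+xi*eta*Vf)/(1-eta*Vf) = 16.85 GPa

16.85 GPa


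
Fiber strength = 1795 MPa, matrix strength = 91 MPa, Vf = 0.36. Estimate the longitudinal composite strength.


sigma_1 = sigma_f*Vf + sigma_m*(1-Vf) = 1795*0.36 + 91*0.64 = 704.4 MPa

704.4 MPa


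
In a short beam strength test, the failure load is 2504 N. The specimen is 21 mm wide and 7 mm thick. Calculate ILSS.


ILSS = 3F/(4bh) = 3*2504/(4*21*7) = 12.78 MPa

12.78 MPa


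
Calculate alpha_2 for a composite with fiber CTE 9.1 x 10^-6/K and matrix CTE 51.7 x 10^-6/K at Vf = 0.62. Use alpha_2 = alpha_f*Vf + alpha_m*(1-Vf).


alpha_2 = alpha_f*Vf + alpha_m*(1-Vf) = 9.1*0.62 + 51.7*0.38 = 25.3 x 10^-6/K

25.3 x 10^-6/K


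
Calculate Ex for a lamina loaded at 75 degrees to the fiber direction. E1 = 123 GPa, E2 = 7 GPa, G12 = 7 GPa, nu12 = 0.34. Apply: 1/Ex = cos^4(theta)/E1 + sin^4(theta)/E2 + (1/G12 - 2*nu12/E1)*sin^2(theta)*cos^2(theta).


cos^4(75) = 0.004487, sin^4(75) = 0.870513, sin^2(75)*cos^2(75) = 0.0625
1/G12 - 2*nu12/E1 = 1/7 - 2*0.34/123 = 0.137329 GPa^-1
1/Ex = 0.004487/123 + 0.870513/7 + 0.137329*0.0625 = 0.1329785 GPa^-1
Ex = 7.52 GPa

7.52 GPa


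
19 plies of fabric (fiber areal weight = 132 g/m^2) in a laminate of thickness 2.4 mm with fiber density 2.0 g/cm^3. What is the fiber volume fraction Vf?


Vf = n * FAW / (rho_f * h * 1000) = 19 * 132 / (2.0 * 2.4 * 1000) = 0.5225

0.5225


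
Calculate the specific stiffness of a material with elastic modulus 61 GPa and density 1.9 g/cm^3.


Specific stiffness = E/rho = 61/1.9 = 32.1 GPa/(g/cm^3)

32.1 GPa/(g/cm^3)


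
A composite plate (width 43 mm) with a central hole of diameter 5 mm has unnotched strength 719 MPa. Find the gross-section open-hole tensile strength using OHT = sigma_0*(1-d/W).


OHT = sigma_0*(1-d/W) = 719*(1-5/43) = 635.4 MPa

635.4 MPa


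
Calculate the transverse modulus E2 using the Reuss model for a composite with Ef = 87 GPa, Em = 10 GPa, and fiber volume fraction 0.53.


1/E2 = Vf/Ef + (1-Vf)/Em = 0.53/87 + 0.47/10
E2 = 18.84 GPa

18.84 GPa


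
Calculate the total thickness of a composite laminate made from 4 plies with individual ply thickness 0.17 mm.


h = n * t_ply = 4 * 0.17 = 0.68 mm

0.68 mm


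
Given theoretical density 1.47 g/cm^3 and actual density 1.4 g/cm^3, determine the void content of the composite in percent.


Void% = (rho_theo - rho_actual)/rho_theo * 100 = (1.47 - 1.4)/1.47 * 100 = 4.76%

4.76%


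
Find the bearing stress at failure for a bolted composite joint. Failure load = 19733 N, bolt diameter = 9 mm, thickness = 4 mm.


sigma_br = F/(d*h) = 19733/(9*4) = 548.1 MPa

548.1 MPa


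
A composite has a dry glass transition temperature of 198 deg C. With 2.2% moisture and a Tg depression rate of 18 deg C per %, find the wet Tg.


Tg_wet = Tg_dry - k*moisture = 198 - 18*2.2 = 158.4 deg C

158.4 deg C


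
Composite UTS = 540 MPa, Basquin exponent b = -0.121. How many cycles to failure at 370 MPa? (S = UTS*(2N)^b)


N = 0.5 * (S/UTS)^(1/b) = 0.5 * (370/540)^(1/-0.121) = 11.3744 cycles

11.3744 cycles


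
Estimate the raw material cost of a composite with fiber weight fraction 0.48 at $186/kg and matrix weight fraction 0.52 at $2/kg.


Cost = cost_f*Wf + cost_m*Wm = 186*0.48 + 2*0.52 = $90.32/kg

$90.32/kg


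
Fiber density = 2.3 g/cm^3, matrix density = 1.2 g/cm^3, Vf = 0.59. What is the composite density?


rho_c = rho_f*Vf + rho_m*(1-Vf) = 2.3*0.59 + 1.2*0.41 = 1.849 g/cm^3

1.849 g/cm^3


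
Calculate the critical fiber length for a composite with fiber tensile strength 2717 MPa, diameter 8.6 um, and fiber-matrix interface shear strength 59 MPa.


Lc = sigma_f * d / (2 * tau_i) = 2717 * 8.6 / (2 * 59) = 198.0 um

198.0 um


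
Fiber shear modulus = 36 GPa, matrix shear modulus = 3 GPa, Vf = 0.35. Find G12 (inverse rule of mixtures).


1/G12 = Vf/Gf + (1-Vf)/Gm = 0.35/36 + 0.65/3
G12 = 4.42 GPa

4.42 GPa


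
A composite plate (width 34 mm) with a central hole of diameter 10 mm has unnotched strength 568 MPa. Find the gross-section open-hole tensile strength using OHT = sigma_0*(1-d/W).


OHT = sigma_0*(1-d/W) = 568*(1-10/34) = 400.9 MPa

400.9 MPa
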